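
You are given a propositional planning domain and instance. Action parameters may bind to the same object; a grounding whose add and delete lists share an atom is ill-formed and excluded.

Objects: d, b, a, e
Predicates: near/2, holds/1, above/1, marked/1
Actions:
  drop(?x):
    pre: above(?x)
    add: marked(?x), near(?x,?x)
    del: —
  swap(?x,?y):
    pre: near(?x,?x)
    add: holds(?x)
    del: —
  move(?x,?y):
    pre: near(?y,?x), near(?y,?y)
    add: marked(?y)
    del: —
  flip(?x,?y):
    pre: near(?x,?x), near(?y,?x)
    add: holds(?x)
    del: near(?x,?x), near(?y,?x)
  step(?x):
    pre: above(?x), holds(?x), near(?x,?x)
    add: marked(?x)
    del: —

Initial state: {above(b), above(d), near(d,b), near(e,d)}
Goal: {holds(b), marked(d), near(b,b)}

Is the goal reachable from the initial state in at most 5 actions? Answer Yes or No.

Yes

1. drop(d)  →  {above(b), above(d), marked(d), near(d,b), near(d,d), near(e,d)}
2. drop(b)  →  {above(b), above(d), marked(b), marked(d), near(b,b), near(d,b), near(d,d), near(e,d)}
3. swap(b,d)  →  {above(b), above(d), holds(b), marked(b), marked(d), near(b,b), near(d,b), near(d,d), near(e,d)}
optimal plan length = 3; 3 ≤ 5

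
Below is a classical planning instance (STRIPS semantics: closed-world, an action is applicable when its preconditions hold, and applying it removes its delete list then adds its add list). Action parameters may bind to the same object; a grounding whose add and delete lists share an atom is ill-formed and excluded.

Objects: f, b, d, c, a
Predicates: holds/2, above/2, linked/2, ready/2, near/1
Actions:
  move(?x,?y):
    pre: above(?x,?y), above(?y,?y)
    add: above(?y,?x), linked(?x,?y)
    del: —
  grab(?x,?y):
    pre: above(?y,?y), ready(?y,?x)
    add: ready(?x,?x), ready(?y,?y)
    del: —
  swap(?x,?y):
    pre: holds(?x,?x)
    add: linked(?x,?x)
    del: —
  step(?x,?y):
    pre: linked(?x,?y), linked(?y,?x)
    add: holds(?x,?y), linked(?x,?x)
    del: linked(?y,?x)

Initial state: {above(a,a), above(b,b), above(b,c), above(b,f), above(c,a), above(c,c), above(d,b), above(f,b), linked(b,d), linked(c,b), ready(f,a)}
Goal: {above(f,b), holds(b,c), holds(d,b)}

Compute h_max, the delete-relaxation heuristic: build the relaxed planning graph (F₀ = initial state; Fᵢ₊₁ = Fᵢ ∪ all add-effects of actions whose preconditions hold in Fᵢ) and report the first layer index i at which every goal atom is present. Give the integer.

2

F0 = init (11 atoms)
F1 = F0 ∪ {above(a,c), above(b,d), above(c,b), linked(a,a), linked(b,b), linked(b,c), linked(c,a), linked(c,c), linked(d,b), linked(f,b)}  (21 atoms)
F2 = F1 ∪ {holds(b,c), holds(b,d), holds(c,b), holds(d,b), linked(a,c), linked(d,d)}  (27 atoms)
goal ⊆ F2  ⇒  h_max = 2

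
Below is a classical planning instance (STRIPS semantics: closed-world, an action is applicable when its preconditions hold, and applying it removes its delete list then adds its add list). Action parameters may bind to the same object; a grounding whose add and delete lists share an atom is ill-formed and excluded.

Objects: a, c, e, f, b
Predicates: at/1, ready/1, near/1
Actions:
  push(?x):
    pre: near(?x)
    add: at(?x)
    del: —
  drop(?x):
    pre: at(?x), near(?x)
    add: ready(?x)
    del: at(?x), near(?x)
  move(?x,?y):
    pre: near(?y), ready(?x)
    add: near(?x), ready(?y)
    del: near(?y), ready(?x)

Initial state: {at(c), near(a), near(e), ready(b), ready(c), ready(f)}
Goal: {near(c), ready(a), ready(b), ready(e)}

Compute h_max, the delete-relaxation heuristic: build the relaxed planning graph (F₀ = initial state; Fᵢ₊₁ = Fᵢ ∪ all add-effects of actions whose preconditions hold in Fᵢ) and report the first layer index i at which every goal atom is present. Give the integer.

1

F0 = init (6 atoms)
F1 = F0 ∪ {at(a), at(e), near(b), near(c), near(f), ready(a), ready(e)}  (13 atoms)
goal ⊆ F1  ⇒  h_max = 1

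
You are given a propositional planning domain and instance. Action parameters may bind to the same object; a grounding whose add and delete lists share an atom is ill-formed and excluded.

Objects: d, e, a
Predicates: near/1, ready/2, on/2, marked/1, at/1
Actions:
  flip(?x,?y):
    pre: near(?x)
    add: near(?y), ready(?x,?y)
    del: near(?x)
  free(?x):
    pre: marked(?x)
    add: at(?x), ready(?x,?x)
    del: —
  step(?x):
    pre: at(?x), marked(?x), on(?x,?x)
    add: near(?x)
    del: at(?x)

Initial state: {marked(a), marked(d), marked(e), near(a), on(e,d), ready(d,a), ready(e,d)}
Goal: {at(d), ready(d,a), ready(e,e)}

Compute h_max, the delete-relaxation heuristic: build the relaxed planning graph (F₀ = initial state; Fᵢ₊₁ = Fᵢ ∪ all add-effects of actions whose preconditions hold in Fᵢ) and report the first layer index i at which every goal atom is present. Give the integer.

F0 = init (7 atoms)
F1 = F0 ∪ {at(a), at(d), at(e), near(d), near(e), ready(a,a), ready(a,d), ready(a,e), ready(d,d), ready(e,e)}  (17 atoms)
goal ⊆ F1  ⇒  h_max = 1

1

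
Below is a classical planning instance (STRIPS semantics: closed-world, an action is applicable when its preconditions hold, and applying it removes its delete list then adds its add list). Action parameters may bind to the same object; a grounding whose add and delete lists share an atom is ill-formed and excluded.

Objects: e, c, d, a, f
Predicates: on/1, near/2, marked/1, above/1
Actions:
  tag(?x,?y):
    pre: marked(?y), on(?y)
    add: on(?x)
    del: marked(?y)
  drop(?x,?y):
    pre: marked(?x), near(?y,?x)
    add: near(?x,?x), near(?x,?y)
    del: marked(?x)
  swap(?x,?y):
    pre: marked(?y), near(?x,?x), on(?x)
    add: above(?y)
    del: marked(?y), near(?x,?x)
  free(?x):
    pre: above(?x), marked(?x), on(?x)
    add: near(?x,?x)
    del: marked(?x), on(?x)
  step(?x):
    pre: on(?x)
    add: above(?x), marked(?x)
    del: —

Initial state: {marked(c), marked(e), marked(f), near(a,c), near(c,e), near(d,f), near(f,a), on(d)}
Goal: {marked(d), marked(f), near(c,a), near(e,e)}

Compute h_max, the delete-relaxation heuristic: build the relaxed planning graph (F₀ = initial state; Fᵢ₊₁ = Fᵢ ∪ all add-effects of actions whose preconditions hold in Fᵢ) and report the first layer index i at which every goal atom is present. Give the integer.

F0 = init (8 atoms)
F1 = F0 ∪ {above(d), marked(d), near(c,a), near(c,c), near(e,c), near(e,e), near(f,d), near(f,f)}  (16 atoms)
goal ⊆ F1  ⇒  h_max = 1

1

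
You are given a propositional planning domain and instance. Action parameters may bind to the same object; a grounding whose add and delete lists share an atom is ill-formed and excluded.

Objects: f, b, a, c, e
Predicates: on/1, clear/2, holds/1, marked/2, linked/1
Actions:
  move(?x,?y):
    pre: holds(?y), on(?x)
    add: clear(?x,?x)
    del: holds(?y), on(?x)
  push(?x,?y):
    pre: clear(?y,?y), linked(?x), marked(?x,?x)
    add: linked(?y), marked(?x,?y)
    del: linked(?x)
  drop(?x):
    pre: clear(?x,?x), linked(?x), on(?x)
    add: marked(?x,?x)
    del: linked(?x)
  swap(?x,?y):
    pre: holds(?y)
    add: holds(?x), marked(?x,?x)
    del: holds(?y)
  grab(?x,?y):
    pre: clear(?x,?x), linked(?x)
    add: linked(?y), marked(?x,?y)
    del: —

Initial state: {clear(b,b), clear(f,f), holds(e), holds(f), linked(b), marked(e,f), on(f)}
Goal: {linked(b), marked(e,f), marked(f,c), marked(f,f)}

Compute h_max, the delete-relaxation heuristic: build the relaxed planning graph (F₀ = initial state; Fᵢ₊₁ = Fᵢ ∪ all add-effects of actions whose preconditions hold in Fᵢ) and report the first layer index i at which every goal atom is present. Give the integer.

F0 = init (7 atoms)
F1 = F0 ∪ {holds(a), holds(b), holds(c), linked(a), linked(c), linked(e), linked(f), marked(a,a), marked(b,a), marked(b,b), marked(b,c), marked(b,e), marked(b,f), marked(c,c), marked(e,e), marked(f,f)}  (23 atoms)
F2 = F1 ∪ {marked(a,b), marked(a,f), marked(c,b), marked(c,f), marked(e,b), marked(f,a), marked(f,b), marked(f,c), marked(f,e)}  (32 atoms)
goal ⊆ F2  ⇒  h_max = 2

2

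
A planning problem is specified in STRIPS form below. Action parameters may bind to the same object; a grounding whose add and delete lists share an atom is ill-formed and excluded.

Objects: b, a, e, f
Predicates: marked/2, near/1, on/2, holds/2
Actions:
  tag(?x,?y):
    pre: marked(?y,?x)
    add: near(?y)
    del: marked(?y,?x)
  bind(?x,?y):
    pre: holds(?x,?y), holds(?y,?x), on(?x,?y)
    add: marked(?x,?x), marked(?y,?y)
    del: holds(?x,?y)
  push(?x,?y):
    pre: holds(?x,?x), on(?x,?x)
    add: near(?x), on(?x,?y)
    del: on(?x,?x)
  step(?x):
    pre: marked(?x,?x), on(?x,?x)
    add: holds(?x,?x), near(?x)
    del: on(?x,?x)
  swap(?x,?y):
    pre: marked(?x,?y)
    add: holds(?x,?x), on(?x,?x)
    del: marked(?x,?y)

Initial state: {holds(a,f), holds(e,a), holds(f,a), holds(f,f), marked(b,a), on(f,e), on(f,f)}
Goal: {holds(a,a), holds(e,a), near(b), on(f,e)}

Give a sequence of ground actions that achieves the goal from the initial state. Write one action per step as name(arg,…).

tag(a,b); push(f,a); bind(f,a); swap(a,a)

1. tag(a,b)  →  {holds(a,f), holds(e,a), holds(f,a), holds(f,f), near(b), on(f,e), on(f,f)}
2. push(f,a)  →  {holds(a,f), holds(e,a), holds(f,a), holds(f,f), near(b), near(f), on(f,a), on(f,e)}
3. bind(f,a)  →  {holds(a,f), holds(e,a), holds(f,f), marked(a,a), marked(f,f), near(b), near(f), on(f,a), on(f,e)}
4. swap(a,a)  →  {holds(a,a), holds(a,f), holds(e,a), holds(f,f), marked(f,f), near(b), near(f), on(a,a), on(f,a), on(f,e)}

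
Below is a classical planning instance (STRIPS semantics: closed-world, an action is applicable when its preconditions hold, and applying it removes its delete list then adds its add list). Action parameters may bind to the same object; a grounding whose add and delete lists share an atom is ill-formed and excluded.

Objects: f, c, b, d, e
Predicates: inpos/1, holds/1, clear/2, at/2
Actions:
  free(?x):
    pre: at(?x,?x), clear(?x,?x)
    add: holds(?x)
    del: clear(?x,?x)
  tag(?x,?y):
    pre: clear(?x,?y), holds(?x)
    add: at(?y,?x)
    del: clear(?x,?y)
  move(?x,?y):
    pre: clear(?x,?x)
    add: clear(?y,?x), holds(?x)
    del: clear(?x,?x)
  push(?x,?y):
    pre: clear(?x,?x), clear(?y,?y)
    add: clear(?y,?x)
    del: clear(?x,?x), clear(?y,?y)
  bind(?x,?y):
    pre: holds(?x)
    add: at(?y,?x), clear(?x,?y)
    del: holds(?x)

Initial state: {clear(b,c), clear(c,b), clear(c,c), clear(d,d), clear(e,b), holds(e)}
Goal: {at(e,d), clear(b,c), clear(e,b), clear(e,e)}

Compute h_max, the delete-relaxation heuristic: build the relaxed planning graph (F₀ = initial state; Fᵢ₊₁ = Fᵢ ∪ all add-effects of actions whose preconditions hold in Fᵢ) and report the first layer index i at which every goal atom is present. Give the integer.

2

F0 = init (6 atoms)
F1 = F0 ∪ {at(b,e), at(c,e), at(d,e), at(e,e), at(f,e), clear(b,d), clear(c,d), clear(d,c), clear(e,c), clear(e,d), clear(e,e), clear(e,f), clear(f,c), clear(f,d), holds(c), holds(d)}  (22 atoms)
F2 = F1 ∪ {at(b,c), at(b,d), at(c,c), at(c,d), at(d,c), at(d,d), at(e,c), at(e,d), at(f,c), at(f,d), clear(b,e), clear(c,e), clear(c,f), clear(d,b), clear(d,e), clear(d,f), clear(f,e)}  (39 atoms)
goal ⊆ F2  ⇒  h_max = 2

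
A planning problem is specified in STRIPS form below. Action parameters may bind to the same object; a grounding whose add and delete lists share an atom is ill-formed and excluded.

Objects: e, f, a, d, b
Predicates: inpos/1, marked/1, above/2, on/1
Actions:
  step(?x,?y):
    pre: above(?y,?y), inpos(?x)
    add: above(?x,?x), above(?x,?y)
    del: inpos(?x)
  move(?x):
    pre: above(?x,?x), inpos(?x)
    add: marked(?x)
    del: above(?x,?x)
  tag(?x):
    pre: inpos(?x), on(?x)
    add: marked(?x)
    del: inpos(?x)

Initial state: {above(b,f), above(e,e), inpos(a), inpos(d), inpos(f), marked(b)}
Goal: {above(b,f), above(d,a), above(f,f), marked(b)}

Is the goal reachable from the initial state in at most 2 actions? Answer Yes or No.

1. step(f,e)  →  {above(b,f), above(e,e), above(f,e), above(f,f), inpos(a), inpos(d), marked(b)}
2. step(a,e)  →  {above(a,a), above(a,e), above(b,f), above(e,e), above(f,e), above(f,f), inpos(d), marked(b)}
3. step(d,a)  →  {above(a,a), above(a,e), above(b,f), above(d,a), above(d,d), above(e,e), above(f,e), above(f,f), marked(b)}
optimal plan length = 3; 3 > 2

No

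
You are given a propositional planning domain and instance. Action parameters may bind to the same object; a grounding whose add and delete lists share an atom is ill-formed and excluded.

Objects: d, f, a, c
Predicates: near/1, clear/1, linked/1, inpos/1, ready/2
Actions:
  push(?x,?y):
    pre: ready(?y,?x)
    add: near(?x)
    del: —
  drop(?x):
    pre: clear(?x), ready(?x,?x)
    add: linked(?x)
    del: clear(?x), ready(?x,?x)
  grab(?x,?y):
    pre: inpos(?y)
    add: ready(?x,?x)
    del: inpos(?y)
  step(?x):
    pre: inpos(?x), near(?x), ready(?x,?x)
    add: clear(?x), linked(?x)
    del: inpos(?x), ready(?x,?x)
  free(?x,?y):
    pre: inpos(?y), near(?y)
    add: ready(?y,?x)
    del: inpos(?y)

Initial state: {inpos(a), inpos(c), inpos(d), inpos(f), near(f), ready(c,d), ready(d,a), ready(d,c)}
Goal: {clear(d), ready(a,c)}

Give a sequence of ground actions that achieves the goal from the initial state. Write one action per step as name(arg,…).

push(d,c); push(a,d); grab(d,f); step(d); free(c,a)

1. push(d,c)  →  {inpos(a), inpos(c), inpos(d), inpos(f), near(d), near(f), ready(c,d), ready(d,a), ready(d,c)}
2. push(a,d)  →  {inpos(a), inpos(c), inpos(d), inpos(f), near(a), near(d), near(f), ready(c,d), ready(d,a), ready(d,c)}
3. grab(d,f)  →  {inpos(a), inpos(c), inpos(d), near(a), near(d), near(f), ready(c,d), ready(d,a), ready(d,c), ready(d,d)}
4. step(d)  →  {clear(d), inpos(a), inpos(c), linked(d), near(a), near(d), near(f), ready(c,d), ready(d,a), ready(d,c)}
5. free(c,a)  →  {clear(d), inpos(c), linked(d), near(a), near(d), near(f), ready(a,c), ready(c,d), ready(d,a), ready(d,c)}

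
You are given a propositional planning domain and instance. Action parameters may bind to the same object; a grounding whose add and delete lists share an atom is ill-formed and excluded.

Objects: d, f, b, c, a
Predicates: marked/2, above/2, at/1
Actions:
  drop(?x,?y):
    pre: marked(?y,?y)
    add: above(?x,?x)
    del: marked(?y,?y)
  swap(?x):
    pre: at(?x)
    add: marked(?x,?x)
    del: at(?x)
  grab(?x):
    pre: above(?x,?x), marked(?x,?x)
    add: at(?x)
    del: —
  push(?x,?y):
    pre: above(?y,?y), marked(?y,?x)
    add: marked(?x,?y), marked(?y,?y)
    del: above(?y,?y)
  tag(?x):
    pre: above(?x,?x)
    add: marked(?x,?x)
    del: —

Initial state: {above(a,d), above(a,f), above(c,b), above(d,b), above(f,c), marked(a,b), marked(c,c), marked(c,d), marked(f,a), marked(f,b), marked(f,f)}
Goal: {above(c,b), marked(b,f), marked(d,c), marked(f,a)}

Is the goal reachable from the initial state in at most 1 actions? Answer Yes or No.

No

1. drop(f,f)  →  {above(a,d), above(a,f), above(c,b), above(d,b), above(f,c), above(f,f), marked(a,b), marked(c,c), marked(c,d), marked(f,a), marked(f,b)}
2. drop(c,c)  →  {above(a,d), above(a,f), above(c,b), above(c,c), above(d,b), above(f,c), above(f,f), marked(a,b), marked(c,d), marked(f,a), marked(f,b)}
3. push(d,c)  →  {above(a,d), above(a,f), above(c,b), above(d,b), above(f,c), above(f,f), marked(a,b), marked(c,c), marked(c,d), marked(d,c), marked(f,a), marked(f,b)}
4. push(b,f)  →  {above(a,d), above(a,f), above(c,b), above(d,b), above(f,c), marked(a,b), marked(b,f), marked(c,c), marked(c,d), marked(d,c), marked(f,a), marked(f,b), marked(f,f)}
optimal plan length = 4; 4 > 1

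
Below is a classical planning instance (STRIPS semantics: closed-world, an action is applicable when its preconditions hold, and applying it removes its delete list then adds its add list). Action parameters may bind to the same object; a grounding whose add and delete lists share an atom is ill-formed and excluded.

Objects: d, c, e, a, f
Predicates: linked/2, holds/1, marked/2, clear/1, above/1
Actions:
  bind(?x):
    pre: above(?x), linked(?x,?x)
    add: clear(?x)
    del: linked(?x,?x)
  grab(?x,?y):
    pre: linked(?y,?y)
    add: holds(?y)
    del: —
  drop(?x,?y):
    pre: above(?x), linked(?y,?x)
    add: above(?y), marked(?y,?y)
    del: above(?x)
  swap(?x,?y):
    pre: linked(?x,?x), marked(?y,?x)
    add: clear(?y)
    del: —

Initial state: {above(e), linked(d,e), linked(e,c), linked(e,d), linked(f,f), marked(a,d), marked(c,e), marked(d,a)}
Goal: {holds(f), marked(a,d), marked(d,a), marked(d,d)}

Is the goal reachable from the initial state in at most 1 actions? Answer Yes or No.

1. grab(d,f)  →  {above(e), holds(f), linked(d,e), linked(e,c), linked(e,d), linked(f,f), marked(a,d), marked(c,e), marked(d,a)}
2. drop(e,d)  →  {above(d), holds(f), linked(d,e), linked(e,c), linked(e,d), linked(f,f), marked(a,d), marked(c,e), marked(d,a), marked(d,d)}
optimal plan length = 2; 2 > 1

No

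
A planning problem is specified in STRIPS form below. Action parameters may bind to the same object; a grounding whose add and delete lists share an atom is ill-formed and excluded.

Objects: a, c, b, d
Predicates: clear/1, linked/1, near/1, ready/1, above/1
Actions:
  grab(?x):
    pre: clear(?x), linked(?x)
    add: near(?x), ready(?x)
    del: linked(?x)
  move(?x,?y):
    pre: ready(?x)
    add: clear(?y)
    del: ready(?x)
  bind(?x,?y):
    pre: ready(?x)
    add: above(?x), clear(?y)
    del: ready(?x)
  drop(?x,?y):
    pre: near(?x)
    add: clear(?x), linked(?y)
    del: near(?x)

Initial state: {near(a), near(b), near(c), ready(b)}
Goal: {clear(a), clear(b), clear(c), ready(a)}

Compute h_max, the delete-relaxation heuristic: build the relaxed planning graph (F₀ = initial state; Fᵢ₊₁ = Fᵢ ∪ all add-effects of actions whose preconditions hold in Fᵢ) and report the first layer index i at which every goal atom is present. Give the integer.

2

F0 = init (4 atoms)
F1 = F0 ∪ {above(b), clear(a), clear(b), clear(c), clear(d), linked(a), linked(b), linked(c), linked(d)}  (13 atoms)
F2 = F1 ∪ {near(d), ready(a), ready(c), ready(d)}  (17 atoms)
goal ⊆ F2  ⇒  h_max = 2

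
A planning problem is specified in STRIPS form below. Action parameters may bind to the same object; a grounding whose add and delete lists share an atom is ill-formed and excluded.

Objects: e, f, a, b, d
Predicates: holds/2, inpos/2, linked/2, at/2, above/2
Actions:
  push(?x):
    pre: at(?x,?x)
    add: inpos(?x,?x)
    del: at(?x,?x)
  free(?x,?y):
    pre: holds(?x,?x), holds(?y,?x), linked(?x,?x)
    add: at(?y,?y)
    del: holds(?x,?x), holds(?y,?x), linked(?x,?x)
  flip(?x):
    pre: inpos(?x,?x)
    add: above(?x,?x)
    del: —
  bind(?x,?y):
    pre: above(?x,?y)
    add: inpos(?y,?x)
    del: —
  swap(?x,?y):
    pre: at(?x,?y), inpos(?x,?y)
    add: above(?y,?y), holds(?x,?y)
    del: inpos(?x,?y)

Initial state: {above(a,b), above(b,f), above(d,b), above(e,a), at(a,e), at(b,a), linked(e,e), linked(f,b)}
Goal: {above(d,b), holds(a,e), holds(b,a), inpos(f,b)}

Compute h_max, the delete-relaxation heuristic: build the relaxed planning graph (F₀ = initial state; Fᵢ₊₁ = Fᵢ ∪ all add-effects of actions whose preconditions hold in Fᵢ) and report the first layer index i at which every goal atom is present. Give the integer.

F0 = init (8 atoms)
F1 = F0 ∪ {inpos(a,e), inpos(b,a), inpos(b,d), inpos(f,b)}  (12 atoms)
F2 = F1 ∪ {above(a,a), above(e,e), holds(a,e), holds(b,a)}  (16 atoms)
goal ⊆ F2  ⇒  h_max = 2

2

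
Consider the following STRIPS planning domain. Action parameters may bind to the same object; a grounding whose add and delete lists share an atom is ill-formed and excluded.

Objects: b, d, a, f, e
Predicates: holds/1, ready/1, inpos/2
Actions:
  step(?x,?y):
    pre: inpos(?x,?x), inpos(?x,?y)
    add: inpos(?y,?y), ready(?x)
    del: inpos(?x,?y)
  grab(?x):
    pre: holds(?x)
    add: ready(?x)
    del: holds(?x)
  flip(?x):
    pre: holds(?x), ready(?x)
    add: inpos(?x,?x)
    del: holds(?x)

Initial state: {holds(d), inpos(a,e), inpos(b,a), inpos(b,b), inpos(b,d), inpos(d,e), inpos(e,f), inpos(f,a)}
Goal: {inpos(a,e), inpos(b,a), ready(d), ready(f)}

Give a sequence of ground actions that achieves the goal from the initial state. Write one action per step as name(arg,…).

step(b,d); step(d,e); step(e,f); step(f,a)

1. step(b,d)  →  {holds(d), inpos(a,e), inpos(b,a), inpos(b,b), inpos(d,d), inpos(d,e), inpos(e,f), inpos(f,a), ready(b)}
2. step(d,e)  →  {holds(d), inpos(a,e), inpos(b,a), inpos(b,b), inpos(d,d), inpos(e,e), inpos(e,f), inpos(f,a), ready(b), ready(d)}
3. step(e,f)  →  {holds(d), inpos(a,e), inpos(b,a), inpos(b,b), inpos(d,d), inpos(e,e), inpos(f,a), inpos(f,f), ready(b), ready(d), ready(e)}
4. step(f,a)  →  {holds(d), inpos(a,a), inpos(a,e), inpos(b,a), inpos(b,b), inpos(d,d), inpos(e,e), inpos(f,f), ready(b), ready(d), ready(e), ready(f)}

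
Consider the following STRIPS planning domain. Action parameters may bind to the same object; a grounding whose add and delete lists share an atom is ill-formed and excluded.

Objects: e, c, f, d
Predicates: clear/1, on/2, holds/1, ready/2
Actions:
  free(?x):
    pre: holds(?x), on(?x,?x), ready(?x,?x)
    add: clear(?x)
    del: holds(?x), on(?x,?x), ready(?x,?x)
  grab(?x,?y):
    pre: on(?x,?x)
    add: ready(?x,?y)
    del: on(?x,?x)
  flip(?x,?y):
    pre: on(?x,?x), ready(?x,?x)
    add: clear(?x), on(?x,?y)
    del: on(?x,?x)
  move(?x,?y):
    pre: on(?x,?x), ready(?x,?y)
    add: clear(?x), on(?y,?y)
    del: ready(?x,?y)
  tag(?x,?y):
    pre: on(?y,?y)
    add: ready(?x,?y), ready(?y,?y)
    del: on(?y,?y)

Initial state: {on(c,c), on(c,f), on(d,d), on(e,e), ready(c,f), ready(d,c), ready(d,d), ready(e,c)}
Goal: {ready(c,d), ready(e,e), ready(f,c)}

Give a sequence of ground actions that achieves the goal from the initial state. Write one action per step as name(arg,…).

1. grab(e,e)  →  {on(c,c), on(c,f), on(d,d), ready(c,f), ready(d,c), ready(d,d), ready(e,c), ready(e,e)}
2. tag(c,d)  →  {on(c,c), on(c,f), ready(c,d), ready(c,f), ready(d,c), ready(d,d), ready(e,c), ready(e,e)}
3. tag(f,c)  →  {on(c,f), ready(c,c), ready(c,d), ready(c,f), ready(d,c), ready(d,d), ready(e,c), ready(e,e), ready(f,c)}

grab(e,e); tag(c,d); tag(f,c)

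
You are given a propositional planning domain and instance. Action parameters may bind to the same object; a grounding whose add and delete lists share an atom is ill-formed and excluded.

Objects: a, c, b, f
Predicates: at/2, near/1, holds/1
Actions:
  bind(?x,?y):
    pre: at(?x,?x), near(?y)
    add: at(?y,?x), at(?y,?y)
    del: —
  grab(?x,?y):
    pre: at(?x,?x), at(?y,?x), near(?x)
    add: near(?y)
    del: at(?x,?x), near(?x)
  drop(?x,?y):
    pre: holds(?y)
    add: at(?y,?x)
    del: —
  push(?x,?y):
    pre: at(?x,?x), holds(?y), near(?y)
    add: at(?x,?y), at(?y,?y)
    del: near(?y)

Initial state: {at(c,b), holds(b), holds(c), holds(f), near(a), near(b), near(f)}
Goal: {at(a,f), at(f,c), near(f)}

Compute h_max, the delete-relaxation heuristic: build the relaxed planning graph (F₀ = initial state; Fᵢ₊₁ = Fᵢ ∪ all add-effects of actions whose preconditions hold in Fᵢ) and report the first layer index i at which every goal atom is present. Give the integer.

2

F0 = init (7 atoms)
F1 = F0 ∪ {at(b,a), at(b,b), at(b,c), at(b,f), at(c,a), at(c,c), at(c,f), at(f,a), at(f,b), at(f,c), at(f,f)}  (18 atoms)
F2 = F1 ∪ {at(a,a), at(a,b), at(a,c), at(a,f), near(c)}  (23 atoms)
goal ⊆ F2  ⇒  h_max = 2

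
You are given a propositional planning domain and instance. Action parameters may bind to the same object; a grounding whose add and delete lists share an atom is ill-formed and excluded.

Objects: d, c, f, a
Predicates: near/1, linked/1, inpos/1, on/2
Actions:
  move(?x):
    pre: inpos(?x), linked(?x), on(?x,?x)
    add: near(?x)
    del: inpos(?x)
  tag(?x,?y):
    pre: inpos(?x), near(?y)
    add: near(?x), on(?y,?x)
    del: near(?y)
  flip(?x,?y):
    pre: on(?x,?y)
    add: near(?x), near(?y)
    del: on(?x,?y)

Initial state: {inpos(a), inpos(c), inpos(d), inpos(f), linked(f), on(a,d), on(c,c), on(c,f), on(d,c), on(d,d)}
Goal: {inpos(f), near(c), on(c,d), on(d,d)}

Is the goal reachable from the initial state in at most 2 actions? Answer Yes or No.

No

1. flip(d,c)  →  {inpos(a), inpos(c), inpos(d), inpos(f), linked(f), near(c), near(d), on(a,d), on(c,c), on(c,f), on(d,d)}
2. tag(d,c)  →  {inpos(a), inpos(c), inpos(d), inpos(f), linked(f), near(d), on(a,d), on(c,c), on(c,d), on(c,f), on(d,d)}
3. tag(c,d)  →  {inpos(a), inpos(c), inpos(d), inpos(f), linked(f), near(c), on(a,d), on(c,c), on(c,d), on(c,f), on(d,c), on(d,d)}
optimal plan length = 3; 3 > 2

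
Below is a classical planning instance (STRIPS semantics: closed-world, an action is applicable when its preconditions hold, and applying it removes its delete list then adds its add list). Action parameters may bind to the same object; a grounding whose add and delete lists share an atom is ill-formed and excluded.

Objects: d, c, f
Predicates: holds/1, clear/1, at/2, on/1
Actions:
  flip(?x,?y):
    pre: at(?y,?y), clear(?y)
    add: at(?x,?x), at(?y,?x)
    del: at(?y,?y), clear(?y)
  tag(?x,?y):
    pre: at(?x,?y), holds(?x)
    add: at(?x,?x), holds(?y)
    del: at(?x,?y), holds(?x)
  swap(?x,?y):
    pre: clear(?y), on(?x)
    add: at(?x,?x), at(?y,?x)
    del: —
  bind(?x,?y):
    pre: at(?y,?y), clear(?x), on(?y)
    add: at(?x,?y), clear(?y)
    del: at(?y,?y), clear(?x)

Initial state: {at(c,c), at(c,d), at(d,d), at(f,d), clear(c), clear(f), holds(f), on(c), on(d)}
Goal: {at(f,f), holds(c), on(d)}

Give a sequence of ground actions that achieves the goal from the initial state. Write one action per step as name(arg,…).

1. swap(c,f)  →  {at(c,c), at(c,d), at(d,d), at(f,c), at(f,d), clear(c), clear(f), holds(f), on(c), on(d)}
2. tag(f,c)  →  {at(c,c), at(c,d), at(d,d), at(f,d), at(f,f), clear(c), clear(f), holds(c), on(c), on(d)}

swap(c,f); tag(f,c)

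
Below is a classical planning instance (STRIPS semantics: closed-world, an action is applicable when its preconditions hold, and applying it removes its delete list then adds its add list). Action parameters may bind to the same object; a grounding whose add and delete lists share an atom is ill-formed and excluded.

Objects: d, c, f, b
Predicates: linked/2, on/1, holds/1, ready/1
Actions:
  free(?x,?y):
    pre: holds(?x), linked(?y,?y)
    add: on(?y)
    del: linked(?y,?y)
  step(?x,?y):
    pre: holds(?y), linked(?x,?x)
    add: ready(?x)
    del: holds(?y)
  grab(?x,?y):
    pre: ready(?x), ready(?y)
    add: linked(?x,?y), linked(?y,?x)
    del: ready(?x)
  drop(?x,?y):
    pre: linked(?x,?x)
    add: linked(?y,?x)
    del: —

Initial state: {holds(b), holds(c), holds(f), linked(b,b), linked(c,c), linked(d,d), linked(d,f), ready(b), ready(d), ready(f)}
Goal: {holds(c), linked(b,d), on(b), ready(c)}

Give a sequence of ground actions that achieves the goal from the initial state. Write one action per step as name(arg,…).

1. free(c,b)  →  {holds(b), holds(c), holds(f), linked(c,c), linked(d,d), linked(d,f), on(b), ready(b), ready(d), ready(f)}
2. step(c,f)  →  {holds(b), holds(c), linked(c,c), linked(d,d), linked(d,f), on(b), ready(b), ready(c), ready(d), ready(f)}
3. grab(d,b)  →  {holds(b), holds(c), linked(b,d), linked(c,c), linked(d,b), linked(d,d), linked(d,f), on(b), ready(b), ready(c), ready(f)}

free(c,b); step(c,f); grab(d,b)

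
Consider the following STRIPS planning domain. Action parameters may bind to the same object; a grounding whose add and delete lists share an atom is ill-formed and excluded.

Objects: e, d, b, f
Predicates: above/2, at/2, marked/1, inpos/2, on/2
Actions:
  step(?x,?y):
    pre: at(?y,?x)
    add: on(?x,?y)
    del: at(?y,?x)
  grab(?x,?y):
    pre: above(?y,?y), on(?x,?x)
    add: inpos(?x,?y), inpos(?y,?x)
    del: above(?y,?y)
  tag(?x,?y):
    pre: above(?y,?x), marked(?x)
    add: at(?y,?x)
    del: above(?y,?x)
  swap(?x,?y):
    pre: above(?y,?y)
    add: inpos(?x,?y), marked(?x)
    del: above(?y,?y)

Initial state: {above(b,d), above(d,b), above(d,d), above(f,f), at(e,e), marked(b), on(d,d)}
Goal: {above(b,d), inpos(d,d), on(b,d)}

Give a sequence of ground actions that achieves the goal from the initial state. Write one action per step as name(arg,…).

1. grab(d,d)  →  {above(b,d), above(d,b), above(f,f), at(e,e), inpos(d,d), marked(b), on(d,d)}
2. tag(b,d)  →  {above(b,d), above(f,f), at(d,b), at(e,e), inpos(d,d), marked(b), on(d,d)}
3. step(b,d)  →  {above(b,d), above(f,f), at(e,e), inpos(d,d), marked(b), on(b,d), on(d,d)}

grab(d,d); tag(b,d); step(b,d)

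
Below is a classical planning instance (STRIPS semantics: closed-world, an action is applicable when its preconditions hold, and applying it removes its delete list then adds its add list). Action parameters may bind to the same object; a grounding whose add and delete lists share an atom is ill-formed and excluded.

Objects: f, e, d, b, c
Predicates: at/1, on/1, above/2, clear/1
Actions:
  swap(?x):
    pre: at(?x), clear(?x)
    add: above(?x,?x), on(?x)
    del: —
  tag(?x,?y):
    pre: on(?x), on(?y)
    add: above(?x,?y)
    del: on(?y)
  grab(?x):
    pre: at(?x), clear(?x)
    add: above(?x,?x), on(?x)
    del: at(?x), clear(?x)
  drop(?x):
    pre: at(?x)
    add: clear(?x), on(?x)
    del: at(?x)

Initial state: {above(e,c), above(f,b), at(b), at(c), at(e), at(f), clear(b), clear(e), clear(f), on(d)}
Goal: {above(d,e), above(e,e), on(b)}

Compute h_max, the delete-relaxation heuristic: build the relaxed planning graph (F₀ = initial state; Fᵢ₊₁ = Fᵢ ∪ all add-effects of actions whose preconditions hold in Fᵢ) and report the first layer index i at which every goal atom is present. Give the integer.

2

F0 = init (10 atoms)
F1 = F0 ∪ {above(b,b), above(d,d), above(e,e), above(f,f), clear(c), on(b), on(c), on(e), on(f)}  (19 atoms)
F2 = F1 ∪ {above(b,c), above(b,d), above(b,e), above(b,f), above(c,b), above(c,c), above(c,d), above(c,e), above(c,f), above(d,b), above(d,c), above(d,e), above(d,f), above(e,b), above(e,d), above(e,f), above(f,c), above(f,d), above(f,e)}  (38 atoms)
goal ⊆ F2  ⇒  h_max = 2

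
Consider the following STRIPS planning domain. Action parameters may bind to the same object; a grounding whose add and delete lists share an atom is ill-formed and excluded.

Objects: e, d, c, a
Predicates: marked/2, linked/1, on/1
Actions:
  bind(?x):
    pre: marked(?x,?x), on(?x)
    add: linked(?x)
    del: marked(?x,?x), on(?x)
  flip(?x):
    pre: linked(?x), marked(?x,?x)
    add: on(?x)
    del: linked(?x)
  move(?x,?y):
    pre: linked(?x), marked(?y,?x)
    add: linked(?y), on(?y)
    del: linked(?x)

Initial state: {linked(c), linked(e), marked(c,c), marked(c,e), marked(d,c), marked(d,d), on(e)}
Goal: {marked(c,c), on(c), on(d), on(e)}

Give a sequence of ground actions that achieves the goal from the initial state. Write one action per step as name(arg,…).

move(e,c); move(c,d)

1. move(e,c)  →  {linked(c), marked(c,c), marked(c,e), marked(d,c), marked(d,d), on(c), on(e)}
2. move(c,d)  →  {linked(d), marked(c,c), marked(c,e), marked(d,c), marked(d,d), on(c), on(d), on(e)}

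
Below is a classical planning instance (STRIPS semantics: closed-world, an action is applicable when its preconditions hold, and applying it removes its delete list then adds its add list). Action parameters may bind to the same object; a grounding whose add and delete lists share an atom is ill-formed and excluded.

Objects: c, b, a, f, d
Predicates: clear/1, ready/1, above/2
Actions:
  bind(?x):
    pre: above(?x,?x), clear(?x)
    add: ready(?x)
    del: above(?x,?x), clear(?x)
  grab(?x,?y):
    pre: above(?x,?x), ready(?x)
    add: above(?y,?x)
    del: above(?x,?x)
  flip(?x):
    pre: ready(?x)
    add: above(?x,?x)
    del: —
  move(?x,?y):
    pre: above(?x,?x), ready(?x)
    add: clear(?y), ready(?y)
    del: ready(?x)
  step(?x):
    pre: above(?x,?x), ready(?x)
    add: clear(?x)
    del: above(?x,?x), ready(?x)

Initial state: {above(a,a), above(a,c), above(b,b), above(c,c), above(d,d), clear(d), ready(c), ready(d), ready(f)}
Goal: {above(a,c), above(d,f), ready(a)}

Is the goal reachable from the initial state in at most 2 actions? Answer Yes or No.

1. flip(f)  →  {above(a,a), above(a,c), above(b,b), above(c,c), above(d,d), above(f,f), clear(d), ready(c), ready(d), ready(f)}
2. grab(f,d)  →  {above(a,a), above(a,c), above(b,b), above(c,c), above(d,d), above(d,f), clear(d), ready(c), ready(d), ready(f)}
3. move(c,a)  →  {above(a,a), above(a,c), above(b,b), above(c,c), above(d,d), above(d,f), clear(a), clear(d), ready(a), ready(d), ready(f)}
optimal plan length = 3; 3 > 2

No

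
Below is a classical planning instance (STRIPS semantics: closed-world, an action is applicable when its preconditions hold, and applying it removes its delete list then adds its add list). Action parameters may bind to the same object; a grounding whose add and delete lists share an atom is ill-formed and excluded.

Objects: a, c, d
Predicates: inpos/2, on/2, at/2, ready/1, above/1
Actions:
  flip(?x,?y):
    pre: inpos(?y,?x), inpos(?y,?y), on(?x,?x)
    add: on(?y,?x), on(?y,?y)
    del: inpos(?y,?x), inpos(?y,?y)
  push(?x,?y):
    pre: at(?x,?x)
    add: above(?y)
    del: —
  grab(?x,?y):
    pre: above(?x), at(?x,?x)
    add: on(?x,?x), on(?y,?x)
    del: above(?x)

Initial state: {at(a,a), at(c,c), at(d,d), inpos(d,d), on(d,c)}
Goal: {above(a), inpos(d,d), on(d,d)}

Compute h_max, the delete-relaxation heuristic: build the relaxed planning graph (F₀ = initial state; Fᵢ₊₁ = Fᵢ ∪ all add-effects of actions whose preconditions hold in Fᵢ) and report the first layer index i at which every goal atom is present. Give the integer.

F0 = init (5 atoms)
F1 = F0 ∪ {above(a), above(c), above(d)}  (8 atoms)
F2 = F1 ∪ {on(a,a), on(a,c), on(a,d), on(c,a), on(c,c), on(c,d), on(d,a), on(d,d)}  (16 atoms)
goal ⊆ F2  ⇒  h_max = 2

2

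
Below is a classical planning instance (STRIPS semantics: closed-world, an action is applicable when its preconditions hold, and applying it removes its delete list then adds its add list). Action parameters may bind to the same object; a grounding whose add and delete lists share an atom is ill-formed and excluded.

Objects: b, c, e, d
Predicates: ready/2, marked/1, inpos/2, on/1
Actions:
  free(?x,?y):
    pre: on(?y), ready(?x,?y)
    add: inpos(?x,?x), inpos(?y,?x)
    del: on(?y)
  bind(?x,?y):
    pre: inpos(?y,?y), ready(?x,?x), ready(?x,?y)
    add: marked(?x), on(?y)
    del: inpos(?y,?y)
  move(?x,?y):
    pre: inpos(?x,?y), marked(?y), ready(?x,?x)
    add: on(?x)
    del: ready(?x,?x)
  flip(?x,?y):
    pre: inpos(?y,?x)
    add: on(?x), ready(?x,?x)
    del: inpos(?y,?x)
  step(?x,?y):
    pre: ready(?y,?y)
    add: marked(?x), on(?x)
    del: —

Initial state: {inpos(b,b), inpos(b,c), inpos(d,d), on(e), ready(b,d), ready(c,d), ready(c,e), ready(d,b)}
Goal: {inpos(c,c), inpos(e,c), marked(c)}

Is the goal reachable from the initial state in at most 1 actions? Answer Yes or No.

No

1. free(c,e)  →  {inpos(b,b), inpos(b,c), inpos(c,c), inpos(d,d), inpos(e,c), ready(b,d), ready(c,d), ready(c,e), ready(d,b)}
2. flip(b,b)  →  {inpos(b,c), inpos(c,c), inpos(d,d), inpos(e,c), on(b), ready(b,b), ready(b,d), ready(c,d), ready(c,e), ready(d,b)}
3. step(c,b)  →  {inpos(b,c), inpos(c,c), inpos(d,d), inpos(e,c), marked(c), on(b), on(c), ready(b,b), ready(b,d), ready(c,d), ready(c,e), ready(d,b)}
optimal plan length = 3; 3 > 1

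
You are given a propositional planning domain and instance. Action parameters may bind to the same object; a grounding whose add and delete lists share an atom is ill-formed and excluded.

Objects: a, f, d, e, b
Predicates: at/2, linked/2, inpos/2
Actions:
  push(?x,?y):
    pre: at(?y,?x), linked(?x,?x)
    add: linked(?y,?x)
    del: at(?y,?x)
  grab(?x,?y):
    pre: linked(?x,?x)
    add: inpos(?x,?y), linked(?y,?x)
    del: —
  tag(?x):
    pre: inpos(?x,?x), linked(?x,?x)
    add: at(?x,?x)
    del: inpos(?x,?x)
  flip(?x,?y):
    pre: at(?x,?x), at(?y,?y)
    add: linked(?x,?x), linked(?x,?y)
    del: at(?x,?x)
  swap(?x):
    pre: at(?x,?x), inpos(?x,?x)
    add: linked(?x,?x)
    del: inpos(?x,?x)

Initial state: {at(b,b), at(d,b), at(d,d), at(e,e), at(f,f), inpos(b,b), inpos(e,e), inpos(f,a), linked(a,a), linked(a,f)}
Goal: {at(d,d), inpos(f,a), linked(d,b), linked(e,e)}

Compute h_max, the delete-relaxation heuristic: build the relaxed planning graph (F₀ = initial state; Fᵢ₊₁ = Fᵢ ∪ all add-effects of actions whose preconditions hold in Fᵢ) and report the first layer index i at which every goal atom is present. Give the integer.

1

F0 = init (10 atoms)
F1 = F0 ∪ {inpos(a,a), inpos(a,b), inpos(a,d), inpos(a,e), inpos(a,f), linked(b,a), linked(b,b), linked(b,d), linked(b,e), linked(b,f), linked(d,a), linked(d,b), linked(d,d), linked(d,e), linked(d,f), linked(e,a), linked(e,b), linked(e,d), linked(e,e), linked(e,f), linked(f,a), linked(f,b), linked(f,d), linked(f,e), linked(f,f)}  (35 atoms)
goal ⊆ F1  ⇒  h_max = 1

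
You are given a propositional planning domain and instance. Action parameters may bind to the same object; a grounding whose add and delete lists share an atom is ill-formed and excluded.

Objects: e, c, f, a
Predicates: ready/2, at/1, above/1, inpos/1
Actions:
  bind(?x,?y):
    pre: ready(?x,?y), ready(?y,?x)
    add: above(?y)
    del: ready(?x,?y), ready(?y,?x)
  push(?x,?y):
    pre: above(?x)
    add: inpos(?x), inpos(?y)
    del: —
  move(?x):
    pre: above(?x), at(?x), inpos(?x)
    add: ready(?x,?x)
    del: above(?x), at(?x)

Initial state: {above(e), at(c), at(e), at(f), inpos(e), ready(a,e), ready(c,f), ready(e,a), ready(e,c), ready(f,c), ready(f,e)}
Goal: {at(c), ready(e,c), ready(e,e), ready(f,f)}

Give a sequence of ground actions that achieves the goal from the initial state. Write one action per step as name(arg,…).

1. bind(c,f)  →  {above(e), above(f), at(c), at(e), at(f), inpos(e), ready(a,e), ready(e,a), ready(e,c), ready(f,e)}
2. push(e,f)  →  {above(e), above(f), at(c), at(e), at(f), inpos(e), inpos(f), ready(a,e), ready(e,a), ready(e,c), ready(f,e)}
3. move(e)  →  {above(f), at(c), at(f), inpos(e), inpos(f), ready(a,e), ready(e,a), ready(e,c), ready(e,e), ready(f,e)}
4. move(f)  →  {at(c), inpos(e), inpos(f), ready(a,e), ready(e,a), ready(e,c), ready(e,e), ready(f,e), ready(f,f)}

bind(c,f); push(e,f); move(e); move(f)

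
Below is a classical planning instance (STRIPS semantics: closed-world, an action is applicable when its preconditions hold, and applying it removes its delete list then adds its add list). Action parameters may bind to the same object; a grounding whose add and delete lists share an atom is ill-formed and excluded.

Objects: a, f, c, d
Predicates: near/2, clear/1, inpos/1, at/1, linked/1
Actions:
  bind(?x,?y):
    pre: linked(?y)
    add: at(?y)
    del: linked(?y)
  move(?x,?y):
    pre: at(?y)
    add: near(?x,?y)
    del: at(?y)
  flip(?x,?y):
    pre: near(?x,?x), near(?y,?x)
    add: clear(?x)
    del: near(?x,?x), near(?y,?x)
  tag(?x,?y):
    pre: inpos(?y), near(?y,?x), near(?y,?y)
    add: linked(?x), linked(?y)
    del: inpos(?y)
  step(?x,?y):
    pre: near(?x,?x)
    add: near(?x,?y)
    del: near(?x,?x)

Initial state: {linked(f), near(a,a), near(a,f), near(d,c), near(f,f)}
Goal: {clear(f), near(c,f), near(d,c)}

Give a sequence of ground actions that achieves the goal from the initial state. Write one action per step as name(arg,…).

bind(a,f); move(c,f); flip(f,a)

1. bind(a,f)  →  {at(f), near(a,a), near(a,f), near(d,c), near(f,f)}
2. move(c,f)  →  {near(a,a), near(a,f), near(c,f), near(d,c), near(f,f)}
3. flip(f,a)  →  {clear(f), near(a,a), near(c,f), near(d,c)}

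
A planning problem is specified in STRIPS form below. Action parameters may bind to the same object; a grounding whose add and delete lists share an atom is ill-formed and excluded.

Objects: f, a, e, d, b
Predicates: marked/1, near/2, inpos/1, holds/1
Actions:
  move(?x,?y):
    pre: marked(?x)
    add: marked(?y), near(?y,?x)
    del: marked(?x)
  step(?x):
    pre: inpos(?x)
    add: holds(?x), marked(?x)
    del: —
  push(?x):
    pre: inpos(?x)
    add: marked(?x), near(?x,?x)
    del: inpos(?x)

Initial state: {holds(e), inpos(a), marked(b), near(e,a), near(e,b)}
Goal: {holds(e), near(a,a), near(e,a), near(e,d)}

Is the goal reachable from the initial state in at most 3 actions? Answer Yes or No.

Yes

1. move(b,d)  →  {holds(e), inpos(a), marked(d), near(d,b), near(e,a), near(e,b)}
2. move(d,e)  →  {holds(e), inpos(a), marked(e), near(d,b), near(e,a), near(e,b), near(e,d)}
3. push(a)  →  {holds(e), marked(a), marked(e), near(a,a), near(d,b), near(e,a), near(e,b), near(e,d)}
optimal plan length = 3; 3 ≤ 3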